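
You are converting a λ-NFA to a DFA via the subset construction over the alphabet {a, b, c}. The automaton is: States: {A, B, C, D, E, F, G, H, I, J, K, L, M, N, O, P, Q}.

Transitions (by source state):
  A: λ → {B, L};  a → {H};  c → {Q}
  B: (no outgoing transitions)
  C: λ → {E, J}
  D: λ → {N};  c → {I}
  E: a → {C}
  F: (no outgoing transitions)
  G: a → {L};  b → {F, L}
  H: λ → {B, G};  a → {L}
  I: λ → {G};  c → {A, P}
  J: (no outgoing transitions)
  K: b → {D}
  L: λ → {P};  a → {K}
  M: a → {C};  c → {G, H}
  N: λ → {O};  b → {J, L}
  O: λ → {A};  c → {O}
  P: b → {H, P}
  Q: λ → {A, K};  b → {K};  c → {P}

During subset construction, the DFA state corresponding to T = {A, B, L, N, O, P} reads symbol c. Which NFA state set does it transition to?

A on c → {Q}.
O on c → {O}.
No c-transition from B, L, N, P.
Union after reading c: {O, Q}.
Now take the λ-closure:
From O via λ: add A.
From Q via λ: add K.
From A via λ: add B, L.
From L via λ: add P.
No new states can be added; the closed set is {A, B, K, L, O, P, Q}.

{A, B, K, L, O, P, Q}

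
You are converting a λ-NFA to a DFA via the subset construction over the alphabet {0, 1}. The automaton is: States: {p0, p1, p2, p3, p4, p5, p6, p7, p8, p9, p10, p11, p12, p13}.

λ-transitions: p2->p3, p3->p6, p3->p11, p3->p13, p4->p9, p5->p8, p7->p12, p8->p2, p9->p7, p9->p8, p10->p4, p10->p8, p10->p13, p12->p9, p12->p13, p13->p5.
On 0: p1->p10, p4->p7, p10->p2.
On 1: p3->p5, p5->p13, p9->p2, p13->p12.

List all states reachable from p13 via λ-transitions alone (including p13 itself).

Start with {p13}.
From p13 via λ: add p5.
From p5 via λ: add p8.
From p8 via λ: add p2.
From p2 via λ: add p3.
From p3 via λ: add p6, p11.
No new states can be added; the closed set is {p2, p3, p5, p6, p8, p11, p13}.

{p2, p3, p5, p6, p8, p11, p13}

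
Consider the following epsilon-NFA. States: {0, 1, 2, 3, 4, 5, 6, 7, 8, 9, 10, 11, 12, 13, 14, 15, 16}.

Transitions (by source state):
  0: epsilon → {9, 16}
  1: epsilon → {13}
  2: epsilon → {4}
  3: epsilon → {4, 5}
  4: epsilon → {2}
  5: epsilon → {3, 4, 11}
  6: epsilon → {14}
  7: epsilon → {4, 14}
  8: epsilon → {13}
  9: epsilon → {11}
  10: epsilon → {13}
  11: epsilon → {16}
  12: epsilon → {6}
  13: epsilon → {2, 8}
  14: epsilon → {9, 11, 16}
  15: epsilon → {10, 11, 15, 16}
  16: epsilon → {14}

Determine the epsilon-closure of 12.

{6, 9, 11, 12, 14, 16}

Start with {12}.
From 12 via epsilon: add 6.
From 6 via epsilon: add 14.
From 14 via epsilon: add 9, 11, 16.
No new states can be added; the closed set is {6, 9, 11, 12, 14, 16}.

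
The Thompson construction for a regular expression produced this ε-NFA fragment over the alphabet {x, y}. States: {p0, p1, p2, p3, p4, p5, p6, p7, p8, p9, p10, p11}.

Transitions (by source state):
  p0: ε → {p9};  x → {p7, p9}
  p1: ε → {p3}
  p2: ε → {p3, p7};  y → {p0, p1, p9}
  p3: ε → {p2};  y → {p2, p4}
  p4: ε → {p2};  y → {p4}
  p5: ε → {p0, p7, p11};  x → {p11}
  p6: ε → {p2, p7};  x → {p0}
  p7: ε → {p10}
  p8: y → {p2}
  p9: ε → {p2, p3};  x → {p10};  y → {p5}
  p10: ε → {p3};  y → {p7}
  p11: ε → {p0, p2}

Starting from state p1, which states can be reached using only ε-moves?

Start with {p1}.
From p1 via ε: add p3.
From p3 via ε: add p2.
From p2 via ε: add p7.
From p7 via ε: add p10.
No new states can be added; the closed set is {p1, p2, p3, p7, p10}.

{p1, p2, p3, p7, p10}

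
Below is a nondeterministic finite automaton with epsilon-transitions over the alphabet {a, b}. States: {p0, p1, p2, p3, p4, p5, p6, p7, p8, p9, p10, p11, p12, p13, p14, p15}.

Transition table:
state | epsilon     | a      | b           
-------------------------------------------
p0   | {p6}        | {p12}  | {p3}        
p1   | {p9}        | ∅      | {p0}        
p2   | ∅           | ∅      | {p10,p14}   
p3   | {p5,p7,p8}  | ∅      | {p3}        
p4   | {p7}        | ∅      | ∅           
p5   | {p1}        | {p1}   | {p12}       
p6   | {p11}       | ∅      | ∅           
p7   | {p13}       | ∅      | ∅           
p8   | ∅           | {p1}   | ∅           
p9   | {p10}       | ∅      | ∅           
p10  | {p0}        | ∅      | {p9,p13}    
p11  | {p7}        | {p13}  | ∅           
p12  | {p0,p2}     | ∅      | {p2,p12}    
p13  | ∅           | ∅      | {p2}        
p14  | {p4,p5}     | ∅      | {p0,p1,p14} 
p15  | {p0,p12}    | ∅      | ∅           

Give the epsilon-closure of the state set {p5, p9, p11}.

{p0, p1, p5, p6, p7, p9, p10, p11, p13}

Start with {p5, p9, p11}.
From p5 via epsilon: add p1.
From p9 via epsilon: add p10.
From p11 via epsilon: add p7.
From p7 via epsilon: add p13.
From p10 via epsilon: add p0.
From p0 via epsilon: add p6.
No new states can be added; the closed set is {p0, p1, p5, p6, p7, p9, p10, p11, p13}.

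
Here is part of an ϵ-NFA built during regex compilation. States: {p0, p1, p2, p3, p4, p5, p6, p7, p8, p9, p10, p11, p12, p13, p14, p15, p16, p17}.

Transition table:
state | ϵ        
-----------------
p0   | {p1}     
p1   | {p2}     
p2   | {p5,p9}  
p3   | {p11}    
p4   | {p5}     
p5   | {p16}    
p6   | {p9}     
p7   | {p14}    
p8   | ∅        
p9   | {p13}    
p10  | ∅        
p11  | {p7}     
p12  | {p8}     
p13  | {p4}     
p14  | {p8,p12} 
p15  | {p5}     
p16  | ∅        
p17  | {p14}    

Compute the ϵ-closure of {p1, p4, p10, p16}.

{p1, p2, p4, p5, p9, p10, p13, p16}

Start with {p1, p4, p10, p16}.
From p1 via ϵ: add p2.
From p4 via ϵ: add p5.
From p2 via ϵ: add p9.
From p9 via ϵ: add p13.
No new states can be added; the closed set is {p1, p2, p4, p5, p9, p10, p13, p16}.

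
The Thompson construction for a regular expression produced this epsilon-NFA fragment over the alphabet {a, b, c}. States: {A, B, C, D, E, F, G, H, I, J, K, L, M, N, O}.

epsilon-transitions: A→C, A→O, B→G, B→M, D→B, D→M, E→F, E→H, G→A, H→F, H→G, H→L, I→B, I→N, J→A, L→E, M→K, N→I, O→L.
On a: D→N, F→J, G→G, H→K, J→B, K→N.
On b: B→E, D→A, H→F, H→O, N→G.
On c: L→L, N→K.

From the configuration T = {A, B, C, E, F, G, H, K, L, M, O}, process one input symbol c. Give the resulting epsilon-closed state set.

L on c → {L}.
No c-transition from A, B, C, E, F, G, H, K, M, O.
Union after reading c: {L}.
Now take the epsilon-closure:
From L via epsilon: add E.
From E via epsilon: add F, H.
From H via epsilon: add G.
From G via epsilon: add A.
From A via epsilon: add C, O.
No new states can be added; the closed set is {A, C, E, F, G, H, L, O}.

{A, C, E, F, G, H, L, O}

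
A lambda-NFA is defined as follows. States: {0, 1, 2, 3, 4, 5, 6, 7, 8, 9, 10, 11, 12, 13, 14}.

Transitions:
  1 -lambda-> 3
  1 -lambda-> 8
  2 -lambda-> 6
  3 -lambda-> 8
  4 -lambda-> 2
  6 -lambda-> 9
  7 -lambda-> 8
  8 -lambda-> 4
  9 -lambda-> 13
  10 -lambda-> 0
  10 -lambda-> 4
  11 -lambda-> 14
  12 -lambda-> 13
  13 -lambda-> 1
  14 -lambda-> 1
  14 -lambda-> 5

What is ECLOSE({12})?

Start with {12}.
From 12 via lambda: add 13.
From 13 via lambda: add 1.
From 1 via lambda: add 3, 8.
From 8 via lambda: add 4.
From 4 via lambda: add 2.
From 2 via lambda: add 6.
From 6 via lambda: add 9.
No new states can be added; the closed set is {1, 2, 3, 4, 6, 8, 9, 12, 13}.

{1, 2, 3, 4, 6, 8, 9, 12, 13}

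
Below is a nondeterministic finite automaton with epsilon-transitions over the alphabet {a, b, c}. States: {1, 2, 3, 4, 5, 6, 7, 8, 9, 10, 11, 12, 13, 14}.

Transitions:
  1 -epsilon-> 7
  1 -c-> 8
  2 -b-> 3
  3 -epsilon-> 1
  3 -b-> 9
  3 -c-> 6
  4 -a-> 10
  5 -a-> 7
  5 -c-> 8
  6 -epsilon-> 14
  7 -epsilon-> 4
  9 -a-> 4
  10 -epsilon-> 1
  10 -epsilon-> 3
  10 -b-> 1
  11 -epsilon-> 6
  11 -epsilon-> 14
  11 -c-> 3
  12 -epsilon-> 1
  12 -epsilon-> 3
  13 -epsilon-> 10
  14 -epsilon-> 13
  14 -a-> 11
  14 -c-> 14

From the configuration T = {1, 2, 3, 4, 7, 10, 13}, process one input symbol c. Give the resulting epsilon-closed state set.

1 on c → {8}.
3 on c → {6}.
No c-transition from 2, 4, 7, 10, 13.
Union after reading c: {6, 8}.
Now take the epsilon-closure:
From 6 via epsilon: add 14.
From 14 via epsilon: add 13.
From 13 via epsilon: add 10.
From 10 via epsilon: add 1, 3.
From 1 via epsilon: add 7.
From 7 via epsilon: add 4.
No new states can be added; the closed set is {1, 3, 4, 6, 7, 8, 10, 13, 14}.

{1, 3, 4, 6, 7, 8, 10, 13, 14}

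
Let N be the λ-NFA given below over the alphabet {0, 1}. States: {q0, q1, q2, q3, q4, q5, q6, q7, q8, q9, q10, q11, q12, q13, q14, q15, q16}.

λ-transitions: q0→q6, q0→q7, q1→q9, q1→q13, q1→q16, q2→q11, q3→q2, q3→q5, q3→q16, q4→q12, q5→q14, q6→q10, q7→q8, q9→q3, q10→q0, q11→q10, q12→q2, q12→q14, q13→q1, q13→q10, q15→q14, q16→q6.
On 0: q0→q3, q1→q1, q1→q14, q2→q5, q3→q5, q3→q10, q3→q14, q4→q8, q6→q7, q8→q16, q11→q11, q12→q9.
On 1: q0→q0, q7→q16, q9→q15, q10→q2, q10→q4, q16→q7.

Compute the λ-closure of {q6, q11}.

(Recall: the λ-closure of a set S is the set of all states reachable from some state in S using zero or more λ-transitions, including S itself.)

{q0, q6, q7, q8, q10, q11}

Start with {q6, q11}.
From q6 via λ: add q10.
From q10 via λ: add q0.
From q0 via λ: add q7.
From q7 via λ: add q8.
No new states can be added; the closed set is {q0, q6, q7, q8, q10, q11}.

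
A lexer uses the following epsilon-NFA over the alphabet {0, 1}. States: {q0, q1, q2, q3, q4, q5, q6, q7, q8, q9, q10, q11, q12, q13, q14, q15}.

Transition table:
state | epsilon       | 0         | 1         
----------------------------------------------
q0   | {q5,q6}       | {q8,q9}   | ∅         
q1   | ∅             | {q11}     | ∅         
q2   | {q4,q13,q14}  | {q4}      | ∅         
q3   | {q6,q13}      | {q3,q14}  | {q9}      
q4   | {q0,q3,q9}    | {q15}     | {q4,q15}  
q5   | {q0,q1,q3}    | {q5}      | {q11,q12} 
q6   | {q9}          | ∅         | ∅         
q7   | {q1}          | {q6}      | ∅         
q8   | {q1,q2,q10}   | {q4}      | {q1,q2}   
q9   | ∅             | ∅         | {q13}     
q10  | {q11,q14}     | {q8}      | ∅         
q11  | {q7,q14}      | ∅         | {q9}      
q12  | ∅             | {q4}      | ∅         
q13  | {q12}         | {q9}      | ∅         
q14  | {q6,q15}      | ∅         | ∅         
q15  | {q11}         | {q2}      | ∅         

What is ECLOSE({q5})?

Start with {q5}.
From q5 via epsilon: add q0, q1, q3.
From q0 via epsilon: add q6.
From q3 via epsilon: add q13.
From q6 via epsilon: add q9.
From q13 via epsilon: add q12.
No new states can be added; the closed set is {q0, q1, q3, q5, q6, q9, q12, q13}.

{q0, q1, q3, q5, q6, q9, q12, q13}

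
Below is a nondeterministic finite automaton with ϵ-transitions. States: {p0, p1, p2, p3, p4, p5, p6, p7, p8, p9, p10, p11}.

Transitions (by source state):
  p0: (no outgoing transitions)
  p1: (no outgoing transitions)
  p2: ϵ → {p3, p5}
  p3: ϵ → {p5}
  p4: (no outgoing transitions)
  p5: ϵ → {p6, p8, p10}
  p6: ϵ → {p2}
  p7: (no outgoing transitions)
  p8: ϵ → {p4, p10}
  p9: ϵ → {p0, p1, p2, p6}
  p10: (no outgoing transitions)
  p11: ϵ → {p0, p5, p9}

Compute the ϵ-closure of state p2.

{p2, p3, p4, p5, p6, p8, p10}

Start with {p2}.
From p2 via ϵ: add p3, p5.
From p5 via ϵ: add p6, p8, p10.
From p8 via ϵ: add p4.
No new states can be added; the closed set is {p2, p3, p4, p5, p6, p8, p10}.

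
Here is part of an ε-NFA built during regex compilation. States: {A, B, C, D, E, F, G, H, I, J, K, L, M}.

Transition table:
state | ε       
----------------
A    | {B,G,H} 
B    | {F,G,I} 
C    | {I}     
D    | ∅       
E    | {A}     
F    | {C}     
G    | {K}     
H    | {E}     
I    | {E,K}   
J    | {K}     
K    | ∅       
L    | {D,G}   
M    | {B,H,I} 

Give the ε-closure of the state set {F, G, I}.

{A, B, C, E, F, G, H, I, K}

Start with {F, G, I}.
From F via ε: add C.
From G via ε: add K.
From I via ε: add E.
From E via ε: add A.
From A via ε: add B, H.
No new states can be added; the closed set is {A, B, C, E, F, G, H, I, K}.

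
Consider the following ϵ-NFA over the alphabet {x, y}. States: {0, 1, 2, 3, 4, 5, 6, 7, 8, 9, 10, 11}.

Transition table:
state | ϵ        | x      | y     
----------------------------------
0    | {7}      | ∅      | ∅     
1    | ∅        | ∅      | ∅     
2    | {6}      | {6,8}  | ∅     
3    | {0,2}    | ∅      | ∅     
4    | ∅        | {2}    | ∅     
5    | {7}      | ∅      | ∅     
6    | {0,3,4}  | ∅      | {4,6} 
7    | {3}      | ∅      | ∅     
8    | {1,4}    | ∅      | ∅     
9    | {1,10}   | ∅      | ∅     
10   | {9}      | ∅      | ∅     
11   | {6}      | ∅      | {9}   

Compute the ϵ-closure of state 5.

Start with {5}.
From 5 via ϵ: add 7.
From 7 via ϵ: add 3.
From 3 via ϵ: add 0, 2.
From 2 via ϵ: add 6.
From 6 via ϵ: add 4.
No new states can be added; the closed set is {0, 2, 3, 4, 5, 6, 7}.

{0, 2, 3, 4, 5, 6, 7}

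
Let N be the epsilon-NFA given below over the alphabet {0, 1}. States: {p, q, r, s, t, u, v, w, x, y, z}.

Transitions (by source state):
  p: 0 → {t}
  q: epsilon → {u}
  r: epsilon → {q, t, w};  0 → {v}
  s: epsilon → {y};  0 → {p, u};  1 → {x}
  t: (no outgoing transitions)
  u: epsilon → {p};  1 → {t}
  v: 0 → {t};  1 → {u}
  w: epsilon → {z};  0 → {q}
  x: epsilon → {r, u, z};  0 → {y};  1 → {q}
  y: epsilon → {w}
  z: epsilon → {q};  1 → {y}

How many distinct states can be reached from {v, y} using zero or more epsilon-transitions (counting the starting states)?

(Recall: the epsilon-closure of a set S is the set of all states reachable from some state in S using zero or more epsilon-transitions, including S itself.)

Start with {v, y}.
From y via epsilon: add w.
From w via epsilon: add z.
From z via epsilon: add q.
From q via epsilon: add u.
From u via epsilon: add p.
epsilon-closure = {p, q, u, v, w, y, z}, which has 7 states.

7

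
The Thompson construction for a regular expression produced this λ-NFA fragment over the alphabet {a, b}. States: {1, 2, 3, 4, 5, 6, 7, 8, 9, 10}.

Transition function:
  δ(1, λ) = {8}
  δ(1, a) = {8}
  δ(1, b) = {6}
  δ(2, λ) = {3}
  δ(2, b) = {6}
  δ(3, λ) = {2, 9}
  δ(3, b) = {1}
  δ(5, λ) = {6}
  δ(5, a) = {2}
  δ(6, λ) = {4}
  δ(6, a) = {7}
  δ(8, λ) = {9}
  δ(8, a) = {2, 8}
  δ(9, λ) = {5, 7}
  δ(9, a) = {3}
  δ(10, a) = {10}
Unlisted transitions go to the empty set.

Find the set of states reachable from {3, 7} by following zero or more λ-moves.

Start with {3, 7}.
From 3 via λ: add 2, 9.
From 9 via λ: add 5.
From 5 via λ: add 6.
From 6 via λ: add 4.
No new states can be added; the closed set is {2, 3, 4, 5, 6, 7, 9}.

{2, 3, 4, 5, 6, 7, 9}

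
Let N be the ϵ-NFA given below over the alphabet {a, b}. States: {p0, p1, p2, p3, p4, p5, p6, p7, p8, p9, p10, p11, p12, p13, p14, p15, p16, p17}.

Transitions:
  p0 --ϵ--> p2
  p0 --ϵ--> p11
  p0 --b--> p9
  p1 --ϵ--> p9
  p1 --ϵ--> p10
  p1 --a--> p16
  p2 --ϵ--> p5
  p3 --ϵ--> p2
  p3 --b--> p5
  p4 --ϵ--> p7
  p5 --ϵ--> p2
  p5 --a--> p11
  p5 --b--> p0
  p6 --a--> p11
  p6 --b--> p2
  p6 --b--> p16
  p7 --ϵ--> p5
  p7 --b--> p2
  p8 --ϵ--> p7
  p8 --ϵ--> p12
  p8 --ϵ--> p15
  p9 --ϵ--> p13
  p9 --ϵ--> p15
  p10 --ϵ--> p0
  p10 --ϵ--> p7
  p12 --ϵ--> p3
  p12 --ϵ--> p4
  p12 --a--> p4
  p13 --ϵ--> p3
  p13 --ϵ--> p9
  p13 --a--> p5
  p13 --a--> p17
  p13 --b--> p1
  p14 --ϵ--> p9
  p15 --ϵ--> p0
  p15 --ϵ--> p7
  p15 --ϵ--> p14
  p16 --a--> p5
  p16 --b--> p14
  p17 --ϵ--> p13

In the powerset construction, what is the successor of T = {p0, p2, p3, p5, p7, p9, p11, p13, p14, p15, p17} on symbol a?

p5 on a → {p11}.
p13 on a → {p5, p17}.
No a-transition from p0, p2, p3, p7, p9, p11, p14, p15, p17.
Union after reading a: {p5, p11, p17}.
Now take the ϵ-closure:
From p5 via ϵ: add p2.
From p17 via ϵ: add p13.
From p13 via ϵ: add p3, p9.
From p9 via ϵ: add p15.
From p15 via ϵ: add p0, p7, p14.
No new states can be added; the closed set is {p0, p2, p3, p5, p7, p9, p11, p13, p14, p15, p17}.

{p0, p2, p3, p5, p7, p9, p11, p13, p14, p15, p17}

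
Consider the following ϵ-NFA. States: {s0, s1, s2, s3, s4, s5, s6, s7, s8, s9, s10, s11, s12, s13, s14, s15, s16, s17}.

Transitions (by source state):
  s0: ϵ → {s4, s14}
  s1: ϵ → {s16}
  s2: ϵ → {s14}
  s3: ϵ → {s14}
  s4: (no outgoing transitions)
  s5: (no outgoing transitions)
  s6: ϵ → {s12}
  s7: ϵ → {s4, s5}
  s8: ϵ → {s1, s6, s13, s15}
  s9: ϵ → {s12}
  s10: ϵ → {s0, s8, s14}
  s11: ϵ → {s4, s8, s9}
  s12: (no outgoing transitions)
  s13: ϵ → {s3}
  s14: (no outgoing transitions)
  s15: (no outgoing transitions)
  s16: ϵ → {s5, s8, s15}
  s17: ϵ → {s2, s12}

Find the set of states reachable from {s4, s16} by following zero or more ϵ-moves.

Start with {s4, s16}.
From s16 via ϵ: add s5, s8, s15.
From s8 via ϵ: add s1, s6, s13.
From s6 via ϵ: add s12.
From s13 via ϵ: add s3.
From s3 via ϵ: add s14.
No new states can be added; the closed set is {s1, s3, s4, s5, s6, s8, s12, s13, s14, s15, s16}.

{s1, s3, s4, s5, s6, s8, s12, s13, s14, s15, s16}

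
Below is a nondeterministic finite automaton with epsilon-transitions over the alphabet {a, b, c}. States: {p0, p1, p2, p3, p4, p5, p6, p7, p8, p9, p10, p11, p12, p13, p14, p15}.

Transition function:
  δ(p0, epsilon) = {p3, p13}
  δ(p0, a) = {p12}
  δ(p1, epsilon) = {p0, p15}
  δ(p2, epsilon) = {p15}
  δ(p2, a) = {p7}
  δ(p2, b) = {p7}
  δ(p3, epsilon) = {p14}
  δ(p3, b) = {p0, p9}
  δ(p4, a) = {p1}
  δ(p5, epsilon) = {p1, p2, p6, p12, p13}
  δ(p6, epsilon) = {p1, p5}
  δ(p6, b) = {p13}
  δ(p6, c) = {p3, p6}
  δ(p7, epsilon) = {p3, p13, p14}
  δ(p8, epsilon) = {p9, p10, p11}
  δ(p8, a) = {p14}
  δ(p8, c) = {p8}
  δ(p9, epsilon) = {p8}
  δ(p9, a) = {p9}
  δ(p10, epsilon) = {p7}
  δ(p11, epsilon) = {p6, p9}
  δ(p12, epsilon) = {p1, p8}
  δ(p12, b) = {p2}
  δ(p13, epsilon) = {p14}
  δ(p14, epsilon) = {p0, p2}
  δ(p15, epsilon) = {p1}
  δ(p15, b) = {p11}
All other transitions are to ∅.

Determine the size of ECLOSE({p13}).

Start with {p13}.
From p13 via epsilon: add p14.
From p14 via epsilon: add p0, p2.
From p0 via epsilon: add p3.
From p2 via epsilon: add p15.
From p15 via epsilon: add p1.
epsilon-closure = {p0, p1, p2, p3, p13, p14, p15}, which has 7 states.

7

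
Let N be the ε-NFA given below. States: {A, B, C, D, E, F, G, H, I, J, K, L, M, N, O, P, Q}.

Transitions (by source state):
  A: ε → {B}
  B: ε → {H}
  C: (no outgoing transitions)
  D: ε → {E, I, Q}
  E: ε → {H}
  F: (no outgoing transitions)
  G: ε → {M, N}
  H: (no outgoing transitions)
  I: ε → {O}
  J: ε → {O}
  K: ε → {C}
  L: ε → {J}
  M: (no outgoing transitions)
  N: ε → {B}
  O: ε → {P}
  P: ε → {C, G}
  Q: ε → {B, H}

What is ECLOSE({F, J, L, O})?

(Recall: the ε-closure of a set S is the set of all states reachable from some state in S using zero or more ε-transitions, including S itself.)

Start with {F, J, L, O}.
From O via ε: add P.
From P via ε: add C, G.
From G via ε: add M, N.
From N via ε: add B.
From B via ε: add H.
No new states can be added; the closed set is {B, C, F, G, H, J, L, M, N, O, P}.

{B, C, F, G, H, J, L, M, N, O, P}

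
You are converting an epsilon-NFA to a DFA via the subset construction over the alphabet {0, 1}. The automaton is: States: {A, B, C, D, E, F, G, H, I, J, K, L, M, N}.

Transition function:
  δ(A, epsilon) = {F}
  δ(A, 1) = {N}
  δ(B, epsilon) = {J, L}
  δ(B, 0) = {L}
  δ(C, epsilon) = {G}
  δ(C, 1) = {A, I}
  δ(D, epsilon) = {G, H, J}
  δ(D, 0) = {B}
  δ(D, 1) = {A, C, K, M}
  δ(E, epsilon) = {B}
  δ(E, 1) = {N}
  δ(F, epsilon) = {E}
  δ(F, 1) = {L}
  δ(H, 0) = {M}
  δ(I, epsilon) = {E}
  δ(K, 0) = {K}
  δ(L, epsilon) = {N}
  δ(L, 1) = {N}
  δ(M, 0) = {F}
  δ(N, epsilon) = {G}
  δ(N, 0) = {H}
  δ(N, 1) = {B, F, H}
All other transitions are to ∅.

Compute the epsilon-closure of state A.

Start with {A}.
From A via epsilon: add F.
From F via epsilon: add E.
From E via epsilon: add B.
From B via epsilon: add J, L.
From L via epsilon: add N.
From N via epsilon: add G.
No new states can be added; the closed set is {A, B, E, F, G, J, L, N}.

{A, B, E, F, G, J, L, N}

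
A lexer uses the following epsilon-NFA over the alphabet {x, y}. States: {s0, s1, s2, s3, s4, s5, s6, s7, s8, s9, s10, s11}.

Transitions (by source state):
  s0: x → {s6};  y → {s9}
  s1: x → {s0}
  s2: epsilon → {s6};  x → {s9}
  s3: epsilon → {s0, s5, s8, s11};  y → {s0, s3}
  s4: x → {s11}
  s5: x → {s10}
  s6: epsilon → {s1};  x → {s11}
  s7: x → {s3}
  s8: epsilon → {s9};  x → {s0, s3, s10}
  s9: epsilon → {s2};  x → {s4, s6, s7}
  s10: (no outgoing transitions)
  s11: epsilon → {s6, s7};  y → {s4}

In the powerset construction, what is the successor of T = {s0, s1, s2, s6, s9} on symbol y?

s0 on y → {s9}.
No y-transition from s1, s2, s6, s9.
Union after reading y: {s9}.
Now take the epsilon-closure:
From s9 via epsilon: add s2.
From s2 via epsilon: add s6.
From s6 via epsilon: add s1.
No new states can be added; the closed set is {s1, s2, s6, s9}.

{s1, s2, s6, s9}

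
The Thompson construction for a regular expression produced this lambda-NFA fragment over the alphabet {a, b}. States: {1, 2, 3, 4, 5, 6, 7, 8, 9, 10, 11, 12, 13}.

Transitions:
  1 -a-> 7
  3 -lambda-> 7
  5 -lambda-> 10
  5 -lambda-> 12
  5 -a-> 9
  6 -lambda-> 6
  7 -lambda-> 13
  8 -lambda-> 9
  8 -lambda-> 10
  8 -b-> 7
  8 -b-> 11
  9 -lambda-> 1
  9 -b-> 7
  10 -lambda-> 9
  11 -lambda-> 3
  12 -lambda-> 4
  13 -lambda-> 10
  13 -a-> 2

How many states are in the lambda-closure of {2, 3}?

Start with {2, 3}.
From 3 via lambda: add 7.
From 7 via lambda: add 13.
From 13 via lambda: add 10.
From 10 via lambda: add 9.
From 9 via lambda: add 1.
lambda-closure = {1, 2, 3, 7, 9, 10, 13}, which has 7 states.

7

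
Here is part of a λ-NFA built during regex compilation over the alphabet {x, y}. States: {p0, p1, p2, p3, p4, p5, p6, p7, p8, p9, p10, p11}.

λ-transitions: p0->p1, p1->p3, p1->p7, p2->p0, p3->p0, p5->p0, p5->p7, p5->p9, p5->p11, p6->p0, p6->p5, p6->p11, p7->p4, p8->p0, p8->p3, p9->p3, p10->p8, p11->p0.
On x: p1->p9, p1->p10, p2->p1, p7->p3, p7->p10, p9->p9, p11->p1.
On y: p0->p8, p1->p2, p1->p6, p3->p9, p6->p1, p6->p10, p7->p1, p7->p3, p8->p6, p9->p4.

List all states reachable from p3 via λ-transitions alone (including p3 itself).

Start with {p3}.
From p3 via λ: add p0.
From p0 via λ: add p1.
From p1 via λ: add p7.
From p7 via λ: add p4.
No new states can be added; the closed set is {p0, p1, p3, p4, p7}.

{p0, p1, p3, p4, p7}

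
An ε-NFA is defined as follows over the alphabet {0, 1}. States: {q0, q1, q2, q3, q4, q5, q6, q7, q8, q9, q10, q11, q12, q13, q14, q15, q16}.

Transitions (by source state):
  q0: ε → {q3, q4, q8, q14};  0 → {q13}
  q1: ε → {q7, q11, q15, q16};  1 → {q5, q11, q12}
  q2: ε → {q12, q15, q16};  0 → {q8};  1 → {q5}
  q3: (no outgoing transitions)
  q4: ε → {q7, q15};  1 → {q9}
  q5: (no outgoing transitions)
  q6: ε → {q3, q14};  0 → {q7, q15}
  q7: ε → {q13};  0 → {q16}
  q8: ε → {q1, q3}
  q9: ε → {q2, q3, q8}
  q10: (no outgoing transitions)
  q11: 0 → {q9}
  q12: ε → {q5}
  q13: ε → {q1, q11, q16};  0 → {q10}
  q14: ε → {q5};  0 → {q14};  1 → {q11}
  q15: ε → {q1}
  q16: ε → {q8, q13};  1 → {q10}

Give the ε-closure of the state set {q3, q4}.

Start with {q3, q4}.
From q4 via ε: add q7, q15.
From q7 via ε: add q13.
From q15 via ε: add q1.
From q1 via ε: add q11, q16.
From q16 via ε: add q8.
No new states can be added; the closed set is {q1, q3, q4, q7, q8, q11, q13, q15, q16}.

{q1, q3, q4, q7, q8, q11, q13, q15, q16}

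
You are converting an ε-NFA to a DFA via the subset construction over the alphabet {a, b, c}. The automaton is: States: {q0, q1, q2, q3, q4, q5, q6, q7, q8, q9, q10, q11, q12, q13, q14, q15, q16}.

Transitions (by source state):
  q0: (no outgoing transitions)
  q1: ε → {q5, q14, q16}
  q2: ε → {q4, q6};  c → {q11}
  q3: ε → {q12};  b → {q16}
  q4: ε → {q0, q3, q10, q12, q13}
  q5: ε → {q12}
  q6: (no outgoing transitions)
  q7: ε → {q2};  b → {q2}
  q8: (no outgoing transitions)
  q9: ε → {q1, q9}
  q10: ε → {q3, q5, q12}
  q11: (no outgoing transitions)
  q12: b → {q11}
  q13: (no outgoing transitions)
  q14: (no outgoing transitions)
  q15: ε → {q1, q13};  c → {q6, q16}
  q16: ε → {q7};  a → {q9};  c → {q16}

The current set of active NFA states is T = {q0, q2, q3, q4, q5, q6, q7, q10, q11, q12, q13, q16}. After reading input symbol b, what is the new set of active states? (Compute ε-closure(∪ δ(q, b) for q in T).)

q3 on b → {q16}.
q7 on b → {q2}.
q12 on b → {q11}.
No b-transition from q0, q2, q4, q5, q6, q10, q11, q13, q16.
Union after reading b: {q2, q11, q16}.
Now take the ε-closure:
From q2 via ε: add q4, q6.
From q16 via ε: add q7.
From q4 via ε: add q0, q3, q10, q12, q13.
From q10 via ε: add q5.
No new states can be added; the closed set is {q0, q2, q3, q4, q5, q6, q7, q10, q11, q12, q13, q16}.

{q0, q2, q3, q4, q5, q6, q7, q10, q11, q12, q13, q16}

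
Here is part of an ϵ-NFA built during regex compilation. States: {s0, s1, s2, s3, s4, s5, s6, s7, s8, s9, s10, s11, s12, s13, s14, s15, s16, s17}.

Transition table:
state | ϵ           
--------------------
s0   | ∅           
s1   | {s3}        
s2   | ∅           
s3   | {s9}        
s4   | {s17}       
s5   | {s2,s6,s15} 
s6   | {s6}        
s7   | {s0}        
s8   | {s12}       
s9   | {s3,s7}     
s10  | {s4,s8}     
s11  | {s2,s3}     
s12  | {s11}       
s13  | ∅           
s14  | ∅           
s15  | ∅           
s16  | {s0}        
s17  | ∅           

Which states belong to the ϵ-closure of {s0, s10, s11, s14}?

Start with {s0, s10, s11, s14}.
From s10 via ϵ: add s4, s8.
From s11 via ϵ: add s2, s3.
From s3 via ϵ: add s9.
From s4 via ϵ: add s17.
From s8 via ϵ: add s12.
From s9 via ϵ: add s7.
No new states can be added; the closed set is {s0, s2, s3, s4, s7, s8, s9, s10, s11, s12, s14, s17}.

{s0, s2, s3, s4, s7, s8, s9, s10, s11, s12, s14, s17}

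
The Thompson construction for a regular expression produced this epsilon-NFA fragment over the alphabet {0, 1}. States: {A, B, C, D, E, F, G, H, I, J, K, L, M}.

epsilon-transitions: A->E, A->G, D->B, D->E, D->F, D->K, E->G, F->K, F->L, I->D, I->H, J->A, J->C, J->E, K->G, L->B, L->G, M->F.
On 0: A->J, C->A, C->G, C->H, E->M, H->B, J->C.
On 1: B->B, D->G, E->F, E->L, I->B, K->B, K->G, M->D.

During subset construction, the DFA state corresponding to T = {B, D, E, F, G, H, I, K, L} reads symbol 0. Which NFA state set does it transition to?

E on 0 → {M}.
H on 0 → {B}.
No 0-transition from B, D, F, G, I, K, L.
Union after reading 0: {B, M}.
Now take the epsilon-closure:
From M via epsilon: add F.
From F via epsilon: add K, L.
From K via epsilon: add G.
No new states can be added; the closed set is {B, F, G, K, L, M}.

{B, F, G, K, L, M}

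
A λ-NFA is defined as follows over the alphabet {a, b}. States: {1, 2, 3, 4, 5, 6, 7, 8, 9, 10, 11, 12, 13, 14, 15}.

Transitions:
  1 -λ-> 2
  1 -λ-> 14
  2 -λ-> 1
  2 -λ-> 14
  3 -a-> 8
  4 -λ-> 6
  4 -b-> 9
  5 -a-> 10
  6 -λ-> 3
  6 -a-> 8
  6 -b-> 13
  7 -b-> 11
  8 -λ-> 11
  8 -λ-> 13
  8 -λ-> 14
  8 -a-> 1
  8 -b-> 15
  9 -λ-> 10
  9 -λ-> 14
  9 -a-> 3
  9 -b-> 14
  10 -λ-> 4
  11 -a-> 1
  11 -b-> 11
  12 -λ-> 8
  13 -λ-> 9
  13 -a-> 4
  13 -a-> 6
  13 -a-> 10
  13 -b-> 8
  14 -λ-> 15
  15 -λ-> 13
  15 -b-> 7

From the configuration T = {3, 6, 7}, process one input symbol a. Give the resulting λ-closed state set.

{3, 4, 6, 8, 9, 10, 11, 13, 14, 15}

3 on a → {8}.
6 on a → {8}.
No a-transition from 7.
Union after reading a: {8}.
Now take the λ-closure:
From 8 via λ: add 11, 13, 14.
From 13 via λ: add 9.
From 14 via λ: add 15.
From 9 via λ: add 10.
From 10 via λ: add 4.
From 4 via λ: add 6.
From 6 via λ: add 3.
No new states can be added; the closed set is {3, 4, 6, 8, 9, 10, 11, 13, 14, 15}.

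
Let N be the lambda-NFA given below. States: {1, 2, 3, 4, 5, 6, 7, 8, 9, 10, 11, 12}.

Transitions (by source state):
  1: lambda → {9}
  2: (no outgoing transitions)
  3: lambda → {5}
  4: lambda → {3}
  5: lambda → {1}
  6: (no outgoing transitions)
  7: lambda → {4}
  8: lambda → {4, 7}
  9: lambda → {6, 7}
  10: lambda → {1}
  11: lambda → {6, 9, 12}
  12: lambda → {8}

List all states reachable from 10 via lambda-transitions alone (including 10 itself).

Start with {10}.
From 10 via lambda: add 1.
From 1 via lambda: add 9.
From 9 via lambda: add 6, 7.
From 7 via lambda: add 4.
From 4 via lambda: add 3.
From 3 via lambda: add 5.
No new states can be added; the closed set is {1, 3, 4, 5, 6, 7, 9, 10}.

{1, 3, 4, 5, 6, 7, 9, 10}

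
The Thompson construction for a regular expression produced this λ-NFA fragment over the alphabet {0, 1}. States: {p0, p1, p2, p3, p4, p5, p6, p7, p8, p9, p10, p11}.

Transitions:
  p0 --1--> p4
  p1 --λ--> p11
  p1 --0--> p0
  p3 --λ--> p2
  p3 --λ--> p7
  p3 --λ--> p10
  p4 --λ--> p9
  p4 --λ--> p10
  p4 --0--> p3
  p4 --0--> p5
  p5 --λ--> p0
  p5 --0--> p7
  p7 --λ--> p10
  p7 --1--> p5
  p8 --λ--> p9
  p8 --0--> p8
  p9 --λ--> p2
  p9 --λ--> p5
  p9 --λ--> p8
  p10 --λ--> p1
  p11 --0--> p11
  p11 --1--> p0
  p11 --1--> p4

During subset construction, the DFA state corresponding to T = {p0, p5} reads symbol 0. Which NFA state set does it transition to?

p5 on 0 → {p7}.
No 0-transition from p0.
Union after reading 0: {p7}.
Now take the λ-closure:
From p7 via λ: add p10.
From p10 via λ: add p1.
From p1 via λ: add p11.
No new states can be added; the closed set is {p1, p7, p10, p11}.

{p1, p7, p10, p11}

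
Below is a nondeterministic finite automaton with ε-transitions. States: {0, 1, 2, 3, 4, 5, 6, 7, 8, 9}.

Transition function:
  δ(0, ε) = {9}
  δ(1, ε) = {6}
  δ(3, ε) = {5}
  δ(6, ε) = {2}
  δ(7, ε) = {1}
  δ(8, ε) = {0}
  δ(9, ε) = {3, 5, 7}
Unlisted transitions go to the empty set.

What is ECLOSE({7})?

Start with {7}.
From 7 via ε: add 1.
From 1 via ε: add 6.
From 6 via ε: add 2.
No new states can be added; the closed set is {1, 2, 6, 7}.

{1, 2, 6, 7}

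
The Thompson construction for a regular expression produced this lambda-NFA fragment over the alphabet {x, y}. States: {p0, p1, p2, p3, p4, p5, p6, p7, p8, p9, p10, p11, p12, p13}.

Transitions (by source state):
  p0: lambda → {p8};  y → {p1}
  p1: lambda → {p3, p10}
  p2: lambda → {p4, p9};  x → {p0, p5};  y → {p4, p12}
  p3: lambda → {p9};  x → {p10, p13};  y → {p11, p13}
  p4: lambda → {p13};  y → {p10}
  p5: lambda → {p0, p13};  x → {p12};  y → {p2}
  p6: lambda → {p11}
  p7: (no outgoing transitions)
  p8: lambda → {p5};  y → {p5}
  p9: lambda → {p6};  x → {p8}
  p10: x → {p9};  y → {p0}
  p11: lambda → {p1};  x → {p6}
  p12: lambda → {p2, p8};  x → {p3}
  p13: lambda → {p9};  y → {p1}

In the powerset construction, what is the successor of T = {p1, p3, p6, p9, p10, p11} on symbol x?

p3 on x → {p10, p13}.
p9 on x → {p8}.
p10 on x → {p9}.
p11 on x → {p6}.
No x-transition from p1, p6.
Union after reading x: {p6, p8, p9, p10, p13}.
Now take the lambda-closure:
From p6 via lambda: add p11.
From p8 via lambda: add p5.
From p5 via lambda: add p0.
From p11 via lambda: add p1.
From p1 via lambda: add p3.
No new states can be added; the closed set is {p0, p1, p3, p5, p6, p8, p9, p10, p11, p13}.

{p0, p1, p3, p5, p6, p8, p9, p10, p11, p13}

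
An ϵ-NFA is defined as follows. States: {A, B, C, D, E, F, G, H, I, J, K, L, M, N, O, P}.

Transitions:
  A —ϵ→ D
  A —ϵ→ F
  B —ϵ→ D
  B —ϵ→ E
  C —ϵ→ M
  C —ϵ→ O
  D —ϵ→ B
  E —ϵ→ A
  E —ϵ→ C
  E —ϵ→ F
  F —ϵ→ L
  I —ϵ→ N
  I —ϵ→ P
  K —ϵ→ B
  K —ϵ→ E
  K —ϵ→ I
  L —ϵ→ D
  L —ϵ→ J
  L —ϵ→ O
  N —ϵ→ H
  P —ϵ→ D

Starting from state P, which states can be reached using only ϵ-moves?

{A, B, C, D, E, F, J, L, M, O, P}

Start with {P}.
From P via ϵ: add D.
From D via ϵ: add B.
From B via ϵ: add E.
From E via ϵ: add A, C, F.
From C via ϵ: add M, O.
From F via ϵ: add L.
From L via ϵ: add J.
No new states can be added; the closed set is {A, B, C, D, E, F, J, L, M, O, P}.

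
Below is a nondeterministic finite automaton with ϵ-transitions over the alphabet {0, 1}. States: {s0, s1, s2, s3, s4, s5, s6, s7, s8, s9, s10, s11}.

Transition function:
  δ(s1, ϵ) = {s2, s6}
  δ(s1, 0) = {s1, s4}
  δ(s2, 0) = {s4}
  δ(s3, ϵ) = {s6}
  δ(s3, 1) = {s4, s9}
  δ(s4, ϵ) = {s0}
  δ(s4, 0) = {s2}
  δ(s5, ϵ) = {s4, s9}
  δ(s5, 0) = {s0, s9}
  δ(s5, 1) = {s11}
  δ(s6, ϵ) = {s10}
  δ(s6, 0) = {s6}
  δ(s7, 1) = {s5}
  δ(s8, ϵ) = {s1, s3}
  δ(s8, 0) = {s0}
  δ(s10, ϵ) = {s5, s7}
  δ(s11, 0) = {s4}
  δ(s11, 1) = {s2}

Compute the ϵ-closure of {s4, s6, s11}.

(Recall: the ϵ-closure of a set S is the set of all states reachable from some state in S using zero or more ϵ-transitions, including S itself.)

{s0, s4, s5, s6, s7, s9, s10, s11}

Start with {s4, s6, s11}.
From s4 via ϵ: add s0.
From s6 via ϵ: add s10.
From s10 via ϵ: add s5, s7.
From s5 via ϵ: add s9.
No new states can be added; the closed set is {s0, s4, s5, s6, s7, s9, s10, s11}.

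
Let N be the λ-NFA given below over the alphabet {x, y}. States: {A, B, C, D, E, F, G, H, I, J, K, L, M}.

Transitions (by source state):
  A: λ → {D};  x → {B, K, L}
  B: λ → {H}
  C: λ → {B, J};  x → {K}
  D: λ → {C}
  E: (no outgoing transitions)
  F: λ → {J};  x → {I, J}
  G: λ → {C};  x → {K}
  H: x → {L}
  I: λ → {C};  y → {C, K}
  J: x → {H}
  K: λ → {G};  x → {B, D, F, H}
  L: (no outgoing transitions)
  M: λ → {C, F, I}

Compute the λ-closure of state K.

Start with {K}.
From K via λ: add G.
From G via λ: add C.
From C via λ: add B, J.
From B via λ: add H.
No new states can be added; the closed set is {B, C, G, H, J, K}.

{B, C, G, H, J, K}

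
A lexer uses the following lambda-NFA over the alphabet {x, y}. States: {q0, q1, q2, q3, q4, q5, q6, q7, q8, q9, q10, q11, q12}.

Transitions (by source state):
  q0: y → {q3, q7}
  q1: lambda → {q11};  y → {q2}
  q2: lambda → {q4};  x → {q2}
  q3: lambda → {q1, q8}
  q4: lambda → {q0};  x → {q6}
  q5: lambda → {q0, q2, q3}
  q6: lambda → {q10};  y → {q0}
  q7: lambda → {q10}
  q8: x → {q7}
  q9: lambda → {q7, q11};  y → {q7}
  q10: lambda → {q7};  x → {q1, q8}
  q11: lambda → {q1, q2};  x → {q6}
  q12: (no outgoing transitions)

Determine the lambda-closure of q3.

{q0, q1, q2, q3, q4, q8, q11}

Start with {q3}.
From q3 via lambda: add q1, q8.
From q1 via lambda: add q11.
From q11 via lambda: add q2.
From q2 via lambda: add q4.
From q4 via lambda: add q0.
No new states can be added; the closed set is {q0, q1, q2, q3, q4, q8, q11}.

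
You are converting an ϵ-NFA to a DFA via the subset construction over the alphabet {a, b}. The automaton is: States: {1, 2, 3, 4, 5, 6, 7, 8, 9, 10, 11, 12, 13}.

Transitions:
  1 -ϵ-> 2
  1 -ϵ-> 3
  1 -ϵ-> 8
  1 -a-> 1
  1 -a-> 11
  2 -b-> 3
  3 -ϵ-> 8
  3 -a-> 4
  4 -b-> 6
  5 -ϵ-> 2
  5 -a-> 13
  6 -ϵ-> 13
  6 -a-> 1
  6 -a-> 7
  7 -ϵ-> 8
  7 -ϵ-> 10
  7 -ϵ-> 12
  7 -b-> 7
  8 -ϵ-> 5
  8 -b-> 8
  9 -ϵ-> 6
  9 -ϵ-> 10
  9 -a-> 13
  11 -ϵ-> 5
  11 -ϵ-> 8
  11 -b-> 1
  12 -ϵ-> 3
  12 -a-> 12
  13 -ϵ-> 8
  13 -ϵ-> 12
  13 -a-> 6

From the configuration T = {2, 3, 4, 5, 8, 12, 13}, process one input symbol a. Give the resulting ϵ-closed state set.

3 on a → {4}.
5 on a → {13}.
12 on a → {12}.
13 on a → {6}.
No a-transition from 2, 4, 8.
Union after reading a: {4, 6, 12, 13}.
Now take the ϵ-closure:
From 12 via ϵ: add 3.
From 13 via ϵ: add 8.
From 8 via ϵ: add 5.
From 5 via ϵ: add 2.
No new states can be added; the closed set is {2, 3, 4, 5, 6, 8, 12, 13}.

{2, 3, 4, 5, 6, 8, 12, 13}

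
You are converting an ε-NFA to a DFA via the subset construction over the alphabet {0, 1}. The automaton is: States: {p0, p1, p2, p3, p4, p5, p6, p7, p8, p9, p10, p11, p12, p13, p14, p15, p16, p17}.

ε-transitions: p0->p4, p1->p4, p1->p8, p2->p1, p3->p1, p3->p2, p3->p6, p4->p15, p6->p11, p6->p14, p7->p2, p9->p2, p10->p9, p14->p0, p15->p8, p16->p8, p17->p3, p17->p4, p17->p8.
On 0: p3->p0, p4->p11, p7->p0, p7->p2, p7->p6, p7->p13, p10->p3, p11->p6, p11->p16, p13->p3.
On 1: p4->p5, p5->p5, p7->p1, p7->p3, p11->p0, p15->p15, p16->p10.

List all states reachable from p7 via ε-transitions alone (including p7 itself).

{p1, p2, p4, p7, p8, p15}

Start with {p7}.
From p7 via ε: add p2.
From p2 via ε: add p1.
From p1 via ε: add p4, p8.
From p4 via ε: add p15.
No new states can be added; the closed set is {p1, p2, p4, p7, p8, p15}.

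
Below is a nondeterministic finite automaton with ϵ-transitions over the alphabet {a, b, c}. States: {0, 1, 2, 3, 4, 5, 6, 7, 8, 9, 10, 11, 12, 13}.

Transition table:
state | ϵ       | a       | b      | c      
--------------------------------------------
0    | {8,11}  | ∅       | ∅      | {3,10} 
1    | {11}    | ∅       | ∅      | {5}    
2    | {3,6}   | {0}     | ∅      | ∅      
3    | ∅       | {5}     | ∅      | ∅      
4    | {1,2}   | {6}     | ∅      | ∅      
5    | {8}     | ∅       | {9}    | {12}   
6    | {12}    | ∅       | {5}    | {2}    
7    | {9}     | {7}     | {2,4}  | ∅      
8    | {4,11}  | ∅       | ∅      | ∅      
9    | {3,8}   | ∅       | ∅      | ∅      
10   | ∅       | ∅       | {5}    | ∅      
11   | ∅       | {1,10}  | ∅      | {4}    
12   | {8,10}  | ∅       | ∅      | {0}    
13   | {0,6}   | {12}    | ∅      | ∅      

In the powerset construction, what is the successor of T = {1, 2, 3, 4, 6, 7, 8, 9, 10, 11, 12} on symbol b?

{1, 2, 3, 4, 5, 6, 8, 10, 11, 12}

6 on b → {5}.
7 on b → {2, 4}.
10 on b → {5}.
No b-transition from 1, 2, 3, 4, 8, 9, 11, 12.
Union after reading b: {2, 4, 5}.
Now take the ϵ-closure:
From 2 via ϵ: add 3, 6.
From 4 via ϵ: add 1.
From 5 via ϵ: add 8.
From 1 via ϵ: add 11.
From 6 via ϵ: add 12.
From 12 via ϵ: add 10.
No new states can be added; the closed set is {1, 2, 3, 4, 5, 6, 8, 10, 11, 12}.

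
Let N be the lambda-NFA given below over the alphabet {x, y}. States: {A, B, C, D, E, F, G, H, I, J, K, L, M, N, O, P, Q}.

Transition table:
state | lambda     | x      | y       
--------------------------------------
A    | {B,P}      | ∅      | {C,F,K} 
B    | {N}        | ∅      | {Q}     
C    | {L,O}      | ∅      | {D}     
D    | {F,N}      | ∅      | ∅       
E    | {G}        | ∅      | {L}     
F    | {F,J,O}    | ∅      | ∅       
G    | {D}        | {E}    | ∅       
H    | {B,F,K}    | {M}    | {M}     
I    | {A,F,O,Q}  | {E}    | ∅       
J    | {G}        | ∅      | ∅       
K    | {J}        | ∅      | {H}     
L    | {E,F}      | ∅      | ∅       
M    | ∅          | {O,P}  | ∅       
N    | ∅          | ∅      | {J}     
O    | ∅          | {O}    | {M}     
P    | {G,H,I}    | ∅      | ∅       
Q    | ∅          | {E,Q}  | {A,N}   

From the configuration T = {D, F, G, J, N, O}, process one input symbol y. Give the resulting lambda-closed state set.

{D, F, G, J, M, N, O}

N on y → {J}.
O on y → {M}.
No y-transition from D, F, G, J.
Union after reading y: {J, M}.
Now take the lambda-closure:
From J via lambda: add G.
From G via lambda: add D.
From D via lambda: add F, N.
From F via lambda: add O.
No new states can be added; the closed set is {D, F, G, J, M, N, O}.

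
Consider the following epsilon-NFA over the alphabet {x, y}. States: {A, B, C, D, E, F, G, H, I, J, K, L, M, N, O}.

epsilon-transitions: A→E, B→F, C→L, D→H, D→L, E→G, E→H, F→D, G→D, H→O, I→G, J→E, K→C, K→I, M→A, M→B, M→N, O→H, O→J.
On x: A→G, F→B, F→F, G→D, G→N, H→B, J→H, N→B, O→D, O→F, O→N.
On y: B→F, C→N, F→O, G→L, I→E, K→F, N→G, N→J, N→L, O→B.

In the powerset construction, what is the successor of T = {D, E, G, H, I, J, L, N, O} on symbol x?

G on x → {D, N}.
H on x → {B}.
J on x → {H}.
N on x → {B}.
O on x → {D, F, N}.
No x-transition from D, E, I, L.
Union after reading x: {B, D, F, H, N}.
Now take the epsilon-closure:
From D via epsilon: add L.
From H via epsilon: add O.
From O via epsilon: add J.
From J via epsilon: add E.
From E via epsilon: add G.
No new states can be added; the closed set is {B, D, E, F, G, H, J, L, N, O}.

{B, D, E, F, G, H, J, L, N, O}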